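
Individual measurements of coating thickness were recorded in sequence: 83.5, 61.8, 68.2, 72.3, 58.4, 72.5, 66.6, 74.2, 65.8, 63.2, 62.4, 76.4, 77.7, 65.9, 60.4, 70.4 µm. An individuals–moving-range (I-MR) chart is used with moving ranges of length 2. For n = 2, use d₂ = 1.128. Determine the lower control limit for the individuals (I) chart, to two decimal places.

X̄ = (83.5 + 61.8 + 68.2 + 72.3 + 58.4 + 72.5 + 66.6 + 74.2 + 65.8 + 63.2 + 62.4 + 76.4 + 77.7 + 65.9 + 60.4 + 70.4) / 16 = 68.7313
Moving ranges: 21.7, 6.4, 4.1, 13.9, 14.1, 5.9, 7.6, 8.4, 2.6, 0.8, 14.0, 1.3, 11.8, 5.5, 10.0; M̄R̄ = 128.1000 / 15 = 8.5400
LCL = X̄ − 3·M̄R̄/d₂ = 68.7313 − 3 × 8.5400 / 1.128 = 46.0185

46.02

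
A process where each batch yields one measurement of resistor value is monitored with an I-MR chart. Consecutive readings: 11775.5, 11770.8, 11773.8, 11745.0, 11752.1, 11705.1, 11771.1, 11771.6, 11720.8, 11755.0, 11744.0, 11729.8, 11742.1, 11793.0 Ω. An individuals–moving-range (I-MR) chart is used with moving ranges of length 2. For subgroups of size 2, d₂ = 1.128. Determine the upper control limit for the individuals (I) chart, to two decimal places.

11821.16

X̄ = (11775.5 + 11770.8 + 11773.8 + 11745.0 + 11752.1 + 11705.1 + 11771.1 + 11771.6 + 11720.8 + 11755.0 + 11744.0 + 11729.8 + 11742.1 + 11793.0) / 14 = 11753.5500
Moving ranges: 4.7, 3.0, 28.8, 7.1, 47.0, 66.0, 0.5, 50.8, 34.2, 11.0, 14.2, 12.3, 50.9; M̄R̄ = 330.5000 / 13 = 25.4231
UCL = X̄ + 3·M̄R̄/d₂ = 11753.5500 + 3 × 25.4231 / 1.128 = 11821.1646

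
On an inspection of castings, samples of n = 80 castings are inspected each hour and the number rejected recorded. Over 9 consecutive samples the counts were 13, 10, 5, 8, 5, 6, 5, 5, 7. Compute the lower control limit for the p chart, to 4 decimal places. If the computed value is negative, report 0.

p̄ = Σdᵢ / (k·n) = 64 / (9 × 80) = 0.08889
LCL = p̄ − 3·√(p̄(1−p̄)/n) = 0.08889 − 3 × 0.03182 = -0.00656 → 0 (negative, so LCL = 0)

0.0000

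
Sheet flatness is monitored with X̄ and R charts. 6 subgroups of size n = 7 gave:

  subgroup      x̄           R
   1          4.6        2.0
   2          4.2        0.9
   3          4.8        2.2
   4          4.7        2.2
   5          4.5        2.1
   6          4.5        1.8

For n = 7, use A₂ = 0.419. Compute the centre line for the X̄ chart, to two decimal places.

4.55

X̄̄ = (4.6 + 4.2 + 4.8 + 4.7 + 4.5 + 4.5) / 6 = 27.3000 / 6 = 4.5500
CL = X̄̄ = 4.5500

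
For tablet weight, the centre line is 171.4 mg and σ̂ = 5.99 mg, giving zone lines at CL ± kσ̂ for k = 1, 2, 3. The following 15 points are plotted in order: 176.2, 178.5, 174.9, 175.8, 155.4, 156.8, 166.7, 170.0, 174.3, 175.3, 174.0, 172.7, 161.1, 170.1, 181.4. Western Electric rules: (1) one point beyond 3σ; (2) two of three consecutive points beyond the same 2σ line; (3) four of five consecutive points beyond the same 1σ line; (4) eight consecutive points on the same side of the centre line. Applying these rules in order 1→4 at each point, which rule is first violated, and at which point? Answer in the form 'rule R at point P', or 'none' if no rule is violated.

rule 2 at point 6

Zone of each point (C = within 1σ̂, B = 1σ̂–2σ̂, A = 2σ̂–3σ̂, * = beyond 3σ̂; sign = side of CL): 1:+C, 2:+B, 3:+C, 4:+C, 5:-A, 6:-A, 7:-C, 8:-C, 9:+C, 10:+C, 11:+C, 12:+C, 13:-B, 14:-C, 15:+B
Rule 2 (two of three consecutive points beyond the same 2σ limit) is satisfied at point 6.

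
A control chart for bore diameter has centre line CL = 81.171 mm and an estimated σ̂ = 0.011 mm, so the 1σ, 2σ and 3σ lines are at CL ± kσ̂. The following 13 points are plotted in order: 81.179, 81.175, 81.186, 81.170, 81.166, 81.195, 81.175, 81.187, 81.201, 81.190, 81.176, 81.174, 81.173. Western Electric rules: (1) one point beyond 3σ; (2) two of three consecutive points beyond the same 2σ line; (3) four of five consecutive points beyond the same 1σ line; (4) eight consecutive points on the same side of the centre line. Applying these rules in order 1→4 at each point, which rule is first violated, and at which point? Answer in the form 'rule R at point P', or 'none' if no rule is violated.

rule 3 at point 10

Zone of each point (C = within 1σ̂, B = 1σ̂–2σ̂, A = 2σ̂–3σ̂, * = beyond 3σ̂; sign = side of CL): 1:+C, 2:+C, 3:+B, 4:-C, 5:-C, 6:+A, 7:+C, 8:+B, 9:+A, 10:+B, 11:+C, 12:+C, 13:+C
Rule 3 (four of five consecutive points beyond the same 1σ limit) is satisfied at point 10.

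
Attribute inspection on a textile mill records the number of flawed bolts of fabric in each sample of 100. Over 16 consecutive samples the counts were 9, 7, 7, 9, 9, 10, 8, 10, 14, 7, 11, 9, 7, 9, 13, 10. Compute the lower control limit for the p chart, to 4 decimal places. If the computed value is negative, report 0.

0.0059

p̄ = Σdᵢ / (k·n) = 149 / (16 × 100) = 0.09312
LCL = p̄ − 3·√(p̄(1−p̄)/n) = 0.09312 − 3 × 0.02906 = 0.00594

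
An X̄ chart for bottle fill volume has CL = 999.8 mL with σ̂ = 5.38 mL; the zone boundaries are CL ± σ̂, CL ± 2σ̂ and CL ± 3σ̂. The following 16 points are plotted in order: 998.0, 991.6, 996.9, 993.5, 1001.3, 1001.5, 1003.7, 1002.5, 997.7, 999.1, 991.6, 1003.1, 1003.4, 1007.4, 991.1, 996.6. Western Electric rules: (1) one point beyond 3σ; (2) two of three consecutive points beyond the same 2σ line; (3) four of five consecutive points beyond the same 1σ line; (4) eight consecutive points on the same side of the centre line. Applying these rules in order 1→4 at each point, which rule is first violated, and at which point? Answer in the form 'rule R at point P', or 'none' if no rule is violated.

none

Zone of each point (C = within 1σ̂, B = 1σ̂–2σ̂, A = 2σ̂–3σ̂, * = beyond 3σ̂; sign = side of CL): 1:-C, 2:-B, 3:-C, 4:-B, 5:+C, 6:+C, 7:+C, 8:+C, 9:-C, 10:-C, 11:-B, 12:+C, 13:+C, 14:+B, 15:-B, 16:-C
No rule fires across all 16 points.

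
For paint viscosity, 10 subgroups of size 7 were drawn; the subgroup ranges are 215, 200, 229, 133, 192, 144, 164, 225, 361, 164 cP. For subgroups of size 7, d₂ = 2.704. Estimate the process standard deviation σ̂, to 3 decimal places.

74.963

R̄ = (215 + 200 + 229 + 133 + 192 + 144 + 164 + 225 + 361 + 164) / 10 = 202.7000
σ̂ = R̄ / d₂ = 202.7000 / 2.704 = 74.9630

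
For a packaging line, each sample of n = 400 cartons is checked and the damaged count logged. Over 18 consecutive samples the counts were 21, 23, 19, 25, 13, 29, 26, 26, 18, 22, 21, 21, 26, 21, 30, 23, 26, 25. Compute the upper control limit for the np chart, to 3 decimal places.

37.039

p̄ = Σdᵢ / (k·n) = 415 / (18 × 400) = 0.05764
UCL = np̄ + 3·√(np̄(1−p̄)) = 23.0556 + 3 × √(23.0556×0.94236) = 23.0556 + 3 × 4.6612 = 37.0391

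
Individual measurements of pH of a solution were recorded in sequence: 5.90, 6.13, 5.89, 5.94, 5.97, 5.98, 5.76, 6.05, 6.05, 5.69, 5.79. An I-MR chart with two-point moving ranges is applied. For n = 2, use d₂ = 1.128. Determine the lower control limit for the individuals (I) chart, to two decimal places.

5.52

X̄ = (5.90 + 6.13 + 5.89 + 5.94 + 5.97 + 5.98 + 5.76 + 6.05 + 6.05 + 5.69 + 5.79) / 11 = 5.9227
Moving ranges: 0.23, 0.24, 0.05, 0.03, 0.01, 0.22, 0.29, 0.00, 0.36, 0.10; M̄R̄ = 1.5300 / 10 = 0.1530
LCL = X̄ − 3·M̄R̄/d₂ = 5.9227 − 3 × 0.1530 / 1.128 = 5.5158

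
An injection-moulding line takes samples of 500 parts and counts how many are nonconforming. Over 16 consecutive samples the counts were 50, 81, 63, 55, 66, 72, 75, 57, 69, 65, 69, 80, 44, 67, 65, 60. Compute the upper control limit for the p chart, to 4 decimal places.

0.1748

p̄ = Σdᵢ / (k·n) = 1038 / (16 × 500) = 0.12975
UCL = p̄ + 3·√(p̄(1−p̄)/n) = 0.12975 + 3 × √(0.12975×0.87025/500) = 0.12975 + 3 × 0.01503 = 0.17483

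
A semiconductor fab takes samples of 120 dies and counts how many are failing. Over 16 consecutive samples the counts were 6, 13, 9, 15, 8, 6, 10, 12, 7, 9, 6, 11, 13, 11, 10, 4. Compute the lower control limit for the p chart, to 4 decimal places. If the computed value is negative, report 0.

p̄ = Σdᵢ / (k·n) = 150 / (16 × 120) = 0.07812
LCL = p̄ − 3·√(p̄(1−p̄)/n) = 0.07812 − 3 × 0.02450 = 0.00463

0.0046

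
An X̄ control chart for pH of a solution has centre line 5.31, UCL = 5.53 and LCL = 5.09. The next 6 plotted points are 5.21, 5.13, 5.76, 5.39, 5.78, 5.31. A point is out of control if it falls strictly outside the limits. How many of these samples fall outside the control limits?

2

Compare each point to [5.09, 5.53]: sample 3 = 5.76 > UCL; sample 5 = 5.78 > UCL.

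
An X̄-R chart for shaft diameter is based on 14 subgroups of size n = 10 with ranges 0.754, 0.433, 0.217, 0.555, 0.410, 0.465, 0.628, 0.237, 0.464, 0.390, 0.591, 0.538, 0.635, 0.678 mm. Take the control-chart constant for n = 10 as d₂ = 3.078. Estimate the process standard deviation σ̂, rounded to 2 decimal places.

R̄ = (0.754 + 0.433 + 0.217 + 0.555 + 0.410 + 0.465 + 0.628 + 0.237 + 0.464 + 0.390 + 0.591 + 0.538 + 0.635 + 0.678) / 14 = 0.4996
σ̂ = R̄ / d₂ = 0.4996 / 3.078 = 0.1623

0.16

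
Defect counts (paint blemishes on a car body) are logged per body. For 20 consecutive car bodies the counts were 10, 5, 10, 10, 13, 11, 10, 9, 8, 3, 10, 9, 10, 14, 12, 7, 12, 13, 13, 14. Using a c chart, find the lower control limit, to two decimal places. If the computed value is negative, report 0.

0.59

c̄ = (10 + 5 + 10 + 10 + 13 + 11 + 10 + 9 + 8 + 3 + 10 + 9 + 10 + 14 + 12 + 7 + 12 + 13 + 13 + 14) / 20 = 203 / 20 = 10.1500
LCL = c̄ − 3√c̄ = 10.1500 − 3 × 3.1859 = 0.5923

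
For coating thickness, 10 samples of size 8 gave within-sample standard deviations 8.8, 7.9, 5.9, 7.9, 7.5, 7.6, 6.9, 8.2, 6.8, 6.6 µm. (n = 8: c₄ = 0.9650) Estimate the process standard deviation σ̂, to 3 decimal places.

s̄ = (8.8 + 7.9 + 5.9 + 7.9 + 7.5 + 7.6 + 6.9 + 8.2 + 6.8 + 6.6) / 10 = 7.4100
σ̂ = s̄ / c₄ = 7.4100 / 0.9650 = 7.6788

7.679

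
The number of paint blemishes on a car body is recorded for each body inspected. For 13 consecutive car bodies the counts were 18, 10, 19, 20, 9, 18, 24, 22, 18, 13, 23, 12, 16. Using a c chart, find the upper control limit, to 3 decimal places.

29.474

c̄ = (18 + 10 + 19 + 20 + 9 + 18 + 24 + 22 + 18 + 13 + 23 + 12 + 16) / 13 = 222 / 13 = 17.0769
UCL = c̄ + 3√c̄ = 17.0769 + 3 × √17.0769 = 17.0769 + 3 × 4.1324 = 29.4742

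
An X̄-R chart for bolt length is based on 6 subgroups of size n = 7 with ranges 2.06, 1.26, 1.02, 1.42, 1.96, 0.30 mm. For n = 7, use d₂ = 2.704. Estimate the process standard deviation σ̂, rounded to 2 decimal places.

0.49

R̄ = (2.06 + 1.26 + 1.02 + 1.42 + 1.96 + 0.30) / 6 = 1.3367
σ̂ = R̄ / d₂ = 1.3367 / 2.704 = 0.4943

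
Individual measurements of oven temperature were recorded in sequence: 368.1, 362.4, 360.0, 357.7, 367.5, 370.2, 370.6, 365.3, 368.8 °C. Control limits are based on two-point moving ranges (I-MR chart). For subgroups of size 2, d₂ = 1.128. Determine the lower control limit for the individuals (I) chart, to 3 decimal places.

X̄ = (368.1 + 362.4 + 360.0 + 357.7 + 367.5 + 370.2 + 370.6 + 365.3 + 368.8) / 9 = 365.6222
Moving ranges: 5.7, 2.4, 2.3, 9.8, 2.7, 0.4, 5.3, 3.5; M̄R̄ = 32.1000 / 8 = 4.0125
LCL = X̄ − 3·M̄R̄/d₂ = 365.6222 − 3 × 4.0125 / 1.128 = 354.9507

354.951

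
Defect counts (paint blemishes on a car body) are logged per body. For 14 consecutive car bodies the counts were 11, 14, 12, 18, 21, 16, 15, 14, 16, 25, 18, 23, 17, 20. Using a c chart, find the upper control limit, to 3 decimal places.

c̄ = (11 + 14 + 12 + 18 + 21 + 16 + 15 + 14 + 16 + 25 + 18 + 23 + 17 + 20) / 14 = 240 / 14 = 17.1429
UCL = c̄ + 3√c̄ = 17.1429 + 3 × √17.1429 = 17.1429 + 3 × 4.1404 = 29.5640

29.564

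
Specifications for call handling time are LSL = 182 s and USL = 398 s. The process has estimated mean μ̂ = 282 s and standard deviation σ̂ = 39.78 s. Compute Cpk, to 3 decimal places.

0.838

Cpu = (USL − μ̂) / (3σ̂) = (398 − 282) / (3 × 39.78) = 0.9720; Cpl = (μ̂ − LSL) / (3σ̂) = (282 − 182) / (3 × 39.78) = 0.8379; Cpk = min(Cpu, Cpl) = 0.8379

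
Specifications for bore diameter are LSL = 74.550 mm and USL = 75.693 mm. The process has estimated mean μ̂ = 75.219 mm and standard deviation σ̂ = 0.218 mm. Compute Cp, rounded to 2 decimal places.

Cp = (USL − LSL) / (6σ̂) = (75.693 − 74.550) / (6 × 0.218) = 1.1430 / 1.3080 = 0.8739

0.87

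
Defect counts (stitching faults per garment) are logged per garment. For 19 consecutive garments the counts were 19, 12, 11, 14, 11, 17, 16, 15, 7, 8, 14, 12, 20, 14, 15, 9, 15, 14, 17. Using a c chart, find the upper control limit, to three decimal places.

c̄ = (19 + 12 + 11 + 14 + 11 + 17 + 16 + 15 + 7 + 8 + 14 + 12 + 20 + 14 + 15 + 9 + 15 + 14 + 17) / 19 = 260 / 19 = 13.6842
UCL = c̄ + 3√c̄ = 13.6842 + 3 × √13.6842 = 13.6842 + 3 × 3.6992 = 24.7819

24.782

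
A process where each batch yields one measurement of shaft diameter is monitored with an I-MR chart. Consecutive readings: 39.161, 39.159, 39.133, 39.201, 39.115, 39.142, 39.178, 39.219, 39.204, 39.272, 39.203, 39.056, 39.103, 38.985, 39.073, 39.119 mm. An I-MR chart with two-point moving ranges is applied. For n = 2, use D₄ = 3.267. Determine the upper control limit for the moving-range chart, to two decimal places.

0.19

Moving ranges: 0.002, 0.026, 0.068, 0.086, 0.027, 0.036, 0.041, 0.015, 0.068, 0.069, 0.147, 0.047, 0.118, 0.088, 0.046; M̄R̄ = 0.8840 / 15 = 0.0589
UCL_MR = D₄·M̄R̄ = 3.267 × 0.0589 = 0.1925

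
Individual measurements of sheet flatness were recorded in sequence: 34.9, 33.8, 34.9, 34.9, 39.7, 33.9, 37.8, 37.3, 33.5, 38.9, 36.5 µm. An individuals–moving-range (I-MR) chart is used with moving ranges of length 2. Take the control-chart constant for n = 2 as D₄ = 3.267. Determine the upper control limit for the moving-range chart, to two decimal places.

9.41

Moving ranges: 1.1, 1.1, 0.0, 4.8, 5.8, 3.9, 0.5, 3.8, 5.4, 2.4; M̄R̄ = 28.8000 / 10 = 2.8800
UCL_MR = D₄·M̄R̄ = 3.267 × 2.8800 = 9.4090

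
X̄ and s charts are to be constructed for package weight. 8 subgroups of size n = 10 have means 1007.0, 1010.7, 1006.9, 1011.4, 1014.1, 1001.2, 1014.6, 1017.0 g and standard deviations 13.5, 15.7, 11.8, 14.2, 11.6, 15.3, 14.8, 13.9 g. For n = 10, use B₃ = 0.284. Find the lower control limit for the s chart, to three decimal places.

s̄ = (13.5 + 15.7 + 11.8 + 14.2 + 11.6 + 15.3 + 14.8 + 13.9) / 8 = 13.8500
LCL_s = B₃·s̄ = 0.284 × 13.8500 = 3.9334

3.933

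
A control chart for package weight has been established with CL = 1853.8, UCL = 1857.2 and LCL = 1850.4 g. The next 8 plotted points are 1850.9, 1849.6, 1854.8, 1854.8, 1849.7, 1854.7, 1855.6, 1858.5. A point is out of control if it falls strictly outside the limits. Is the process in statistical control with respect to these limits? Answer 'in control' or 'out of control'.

out of control

Compare each point to [1850.4, 1857.2]: sample 2 = 1849.6 < LCL; sample 5 = 1849.7 < LCL; sample 8 = 1858.5 > UCL.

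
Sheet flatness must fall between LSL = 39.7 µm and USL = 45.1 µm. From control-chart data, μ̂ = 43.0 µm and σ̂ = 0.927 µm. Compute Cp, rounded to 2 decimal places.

Cp = (USL − LSL) / (6σ̂) = (45.1 − 39.7) / (6 × 0.927) = 5.4000 / 5.5620 = 0.9709

0.97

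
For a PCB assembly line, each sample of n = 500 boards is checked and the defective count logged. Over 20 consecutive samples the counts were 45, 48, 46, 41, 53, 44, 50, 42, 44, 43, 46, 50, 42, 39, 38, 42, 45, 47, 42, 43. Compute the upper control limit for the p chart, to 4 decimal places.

p̄ = Σdᵢ / (k·n) = 890 / (20 × 500) = 0.08900
UCL = p̄ + 3·√(p̄(1−p̄)/n) = 0.08900 + 3 × √(0.08900×0.91100/500) = 0.08900 + 3 × 0.01273 = 0.12720

0.1272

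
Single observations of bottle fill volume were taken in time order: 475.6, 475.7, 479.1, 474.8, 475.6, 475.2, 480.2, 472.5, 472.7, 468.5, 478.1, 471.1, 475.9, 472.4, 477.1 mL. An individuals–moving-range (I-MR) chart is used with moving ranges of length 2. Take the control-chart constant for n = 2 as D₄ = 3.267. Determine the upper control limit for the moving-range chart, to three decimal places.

12.998

Moving ranges: 0.1, 3.4, 4.3, 0.8, 0.4, 5.0, 7.7, 0.2, 4.2, 9.6, 7.0, 4.8, 3.5, 4.7; M̄R̄ = 55.7000 / 14 = 3.9786
UCL_MR = D₄·M̄R̄ = 3.267 × 3.9786 = 12.9980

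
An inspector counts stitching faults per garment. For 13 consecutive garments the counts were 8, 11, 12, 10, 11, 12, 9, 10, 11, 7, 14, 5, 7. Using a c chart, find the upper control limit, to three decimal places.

19.146

c̄ = (8 + 11 + 12 + 10 + 11 + 12 + 9 + 10 + 11 + 7 + 14 + 5 + 7) / 13 = 127 / 13 = 9.7692
UCL = c̄ + 3√c̄ = 9.7692 + 3 × √9.7692 = 9.7692 + 3 × 3.1256 = 19.1460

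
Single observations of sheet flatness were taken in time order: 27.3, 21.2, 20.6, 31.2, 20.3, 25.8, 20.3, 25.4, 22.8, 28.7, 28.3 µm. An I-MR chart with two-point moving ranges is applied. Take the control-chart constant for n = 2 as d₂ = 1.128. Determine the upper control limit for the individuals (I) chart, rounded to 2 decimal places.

X̄ = (27.3 + 21.2 + 20.6 + 31.2 + 20.3 + 25.8 + 20.3 + 25.4 + 22.8 + 28.7 + 28.3) / 11 = 24.7182
Moving ranges: 6.1, 0.6, 10.6, 10.9, 5.5, 5.5, 5.1, 2.6, 5.9, 0.4; M̄R̄ = 53.2000 / 10 = 5.3200
UCL = X̄ + 3·M̄R̄/d₂ = 24.7182 + 3 × 5.3200 / 1.128 = 38.8671

38.87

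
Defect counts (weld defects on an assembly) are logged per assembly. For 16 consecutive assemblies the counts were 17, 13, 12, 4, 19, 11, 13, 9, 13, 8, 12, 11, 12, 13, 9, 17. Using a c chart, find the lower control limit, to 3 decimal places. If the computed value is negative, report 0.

1.643

c̄ = (17 + 13 + 12 + 4 + 19 + 11 + 13 + 9 + 13 + 8 + 12 + 11 + 12 + 13 + 9 + 17) / 16 = 193 / 16 = 12.0625
LCL = c̄ − 3√c̄ = 12.0625 − 3 × 3.4731 = 1.6432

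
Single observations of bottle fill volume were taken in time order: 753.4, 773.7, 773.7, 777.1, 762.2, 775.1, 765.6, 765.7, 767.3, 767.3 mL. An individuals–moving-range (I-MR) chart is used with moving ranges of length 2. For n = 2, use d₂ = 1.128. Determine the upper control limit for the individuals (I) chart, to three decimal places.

786.638

X̄ = (753.4 + 773.7 + 773.7 + 777.1 + 762.2 + 775.1 + 765.6 + 765.7 + 767.3 + 767.3) / 10 = 768.1100
Moving ranges: 20.3, 0.0, 3.4, 14.9, 12.9, 9.5, 0.1, 1.6, 0.0; M̄R̄ = 62.7000 / 9 = 6.9667
UCL = X̄ + 3·M̄R̄/d₂ = 768.1100 + 3 × 6.9667 / 1.128 = 786.6384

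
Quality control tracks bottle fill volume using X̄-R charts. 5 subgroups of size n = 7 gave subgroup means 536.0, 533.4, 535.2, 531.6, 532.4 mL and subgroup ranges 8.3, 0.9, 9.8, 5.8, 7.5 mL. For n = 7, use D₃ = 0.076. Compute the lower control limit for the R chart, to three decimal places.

0.491

R̄ = (8.3 + 0.9 + 9.8 + 5.8 + 7.5) / 5 = 32.3000 / 5 = 6.4600
LCL_R = D₃·R̄ = 0.076 × 6.4600 = 0.4910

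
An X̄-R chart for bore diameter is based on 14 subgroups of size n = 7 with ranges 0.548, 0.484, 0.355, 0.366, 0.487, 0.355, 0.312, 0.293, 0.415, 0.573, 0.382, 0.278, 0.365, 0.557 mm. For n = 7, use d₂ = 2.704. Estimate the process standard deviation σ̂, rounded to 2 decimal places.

R̄ = (0.548 + 0.484 + 0.355 + 0.366 + 0.487 + 0.355 + 0.312 + 0.293 + 0.415 + 0.573 + 0.382 + 0.278 + 0.365 + 0.557) / 14 = 0.4121
σ̂ = R̄ / d₂ = 0.4121 / 2.704 = 0.1524

0.15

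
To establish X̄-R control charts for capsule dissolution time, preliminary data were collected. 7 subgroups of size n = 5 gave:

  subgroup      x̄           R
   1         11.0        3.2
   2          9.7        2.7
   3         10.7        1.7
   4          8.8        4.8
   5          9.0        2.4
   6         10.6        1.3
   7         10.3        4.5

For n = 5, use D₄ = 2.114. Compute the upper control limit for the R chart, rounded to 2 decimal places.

R̄ = (3.2 + 2.7 + 1.7 + 4.8 + 2.4 + 1.3 + 4.5) / 7 = 20.6000 / 7 = 2.9429
UCL_R = D₄·R̄ = 2.114 × 2.9429 = 6.2212

6.22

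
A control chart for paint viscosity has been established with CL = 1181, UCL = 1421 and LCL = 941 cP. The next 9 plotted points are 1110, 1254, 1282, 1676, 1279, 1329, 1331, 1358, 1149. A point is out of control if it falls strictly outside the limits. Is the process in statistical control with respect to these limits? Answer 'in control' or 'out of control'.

Compare each point to [941, 1421]: sample 4 = 1676 > UCL.

out of control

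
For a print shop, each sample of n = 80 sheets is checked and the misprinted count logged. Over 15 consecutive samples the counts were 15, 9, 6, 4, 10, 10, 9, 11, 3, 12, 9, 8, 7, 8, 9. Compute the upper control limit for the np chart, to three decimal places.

17.006

p̄ = Σdᵢ / (k·n) = 130 / (15 × 80) = 0.10833
UCL = np̄ + 3·√(np̄(1−p̄)) = 8.6667 + 3 × √(8.6667×0.89167) = 8.6667 + 3 × 2.7799 = 17.0063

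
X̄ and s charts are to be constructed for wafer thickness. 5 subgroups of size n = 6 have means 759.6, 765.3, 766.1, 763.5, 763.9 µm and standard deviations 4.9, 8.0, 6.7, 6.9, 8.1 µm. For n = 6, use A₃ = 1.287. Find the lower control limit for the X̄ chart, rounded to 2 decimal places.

X̄̄ = (759.6 + 765.3 + 766.1 + 763.5 + 763.9) / 5 = 763.6800
s̄ = (4.9 + 8.0 + 6.7 + 6.9 + 8.1) / 5 = 6.9200
LCL = X̄̄ − A₃·s̄ = 763.6800 − 1.287 × 6.9200 = 754.7740

754.77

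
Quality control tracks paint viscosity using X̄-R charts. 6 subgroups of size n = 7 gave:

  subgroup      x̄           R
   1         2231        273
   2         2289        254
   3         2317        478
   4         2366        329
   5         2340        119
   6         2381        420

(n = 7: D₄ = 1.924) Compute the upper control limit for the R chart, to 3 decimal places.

R̄ = (273 + 254 + 478 + 329 + 119 + 420) / 6 = 1873.0000 / 6 = 312.1667
UCL_R = D₄·R̄ = 1.924 × 312.1667 = 600.6087

600.609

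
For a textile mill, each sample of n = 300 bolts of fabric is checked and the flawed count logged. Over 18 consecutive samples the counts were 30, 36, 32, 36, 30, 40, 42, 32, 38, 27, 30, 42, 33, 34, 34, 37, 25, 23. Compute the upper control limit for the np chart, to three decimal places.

49.731

p̄ = Σdᵢ / (k·n) = 601 / (18 × 300) = 0.11130
UCL = np̄ + 3·√(np̄(1−p̄)) = 33.3889 + 3 × √(33.3889×0.88870) = 33.3889 + 3 × 5.4473 = 49.7307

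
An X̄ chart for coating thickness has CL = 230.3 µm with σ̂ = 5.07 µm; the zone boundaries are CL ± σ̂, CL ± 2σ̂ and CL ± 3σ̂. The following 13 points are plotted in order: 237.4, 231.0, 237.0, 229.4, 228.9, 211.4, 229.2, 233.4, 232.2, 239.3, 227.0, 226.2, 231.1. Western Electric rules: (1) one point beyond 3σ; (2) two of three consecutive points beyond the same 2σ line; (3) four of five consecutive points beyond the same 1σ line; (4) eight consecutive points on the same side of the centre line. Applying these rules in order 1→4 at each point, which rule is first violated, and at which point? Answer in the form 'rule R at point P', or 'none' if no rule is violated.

rule 1 at point 6

Zone of each point (C = within 1σ̂, B = 1σ̂–2σ̂, A = 2σ̂–3σ̂, * = beyond 3σ̂; sign = side of CL): 1:+B, 2:+C, 3:+B, 4:-C, 5:-C, 6:-*, 7:-C, 8:+C, 9:+C, 10:+B, 11:-C, 12:-C, 13:+C
Rule 1 (one point beyond the 3σ limits) is satisfied at point 6.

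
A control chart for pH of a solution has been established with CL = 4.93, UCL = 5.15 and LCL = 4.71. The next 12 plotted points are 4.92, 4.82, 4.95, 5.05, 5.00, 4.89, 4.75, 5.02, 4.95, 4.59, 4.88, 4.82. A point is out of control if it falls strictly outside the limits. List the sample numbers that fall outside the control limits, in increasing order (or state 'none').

Compare each point to [4.71, 5.15]: sample 10 = 4.59 < LCL.

10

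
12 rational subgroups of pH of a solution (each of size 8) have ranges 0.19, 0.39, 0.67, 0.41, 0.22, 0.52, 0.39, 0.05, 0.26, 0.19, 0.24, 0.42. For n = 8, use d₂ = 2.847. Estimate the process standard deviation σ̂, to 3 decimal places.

R̄ = (0.19 + 0.39 + 0.67 + 0.41 + 0.22 + 0.52 + 0.39 + 0.05 + 0.26 + 0.19 + 0.24 + 0.42) / 12 = 0.3292
σ̂ = R̄ / d₂ = 0.3292 / 2.847 = 0.1156

0.116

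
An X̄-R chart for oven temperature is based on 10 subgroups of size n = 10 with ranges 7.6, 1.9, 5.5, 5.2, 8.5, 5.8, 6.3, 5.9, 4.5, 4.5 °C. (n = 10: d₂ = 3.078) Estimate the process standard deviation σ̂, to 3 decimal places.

R̄ = (7.6 + 1.9 + 5.5 + 5.2 + 8.5 + 5.8 + 6.3 + 5.9 + 4.5 + 4.5) / 10 = 5.5700
σ̂ = R̄ / d₂ = 5.5700 / 3.078 = 1.8096

1.810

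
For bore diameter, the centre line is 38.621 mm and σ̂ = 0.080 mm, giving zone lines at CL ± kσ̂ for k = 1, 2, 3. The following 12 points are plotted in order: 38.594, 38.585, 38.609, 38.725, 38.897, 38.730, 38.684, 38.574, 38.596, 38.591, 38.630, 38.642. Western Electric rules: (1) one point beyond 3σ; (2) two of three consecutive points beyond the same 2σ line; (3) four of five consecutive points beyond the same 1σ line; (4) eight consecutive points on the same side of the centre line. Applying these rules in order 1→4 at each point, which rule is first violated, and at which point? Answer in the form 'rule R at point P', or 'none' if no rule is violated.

Zone of each point (C = within 1σ̂, B = 1σ̂–2σ̂, A = 2σ̂–3σ̂, * = beyond 3σ̂; sign = side of CL): 1:-C, 2:-C, 3:-C, 4:+B, 5:+*, 6:+B, 7:+C, 8:-C, 9:-C, 10:-C, 11:+C, 12:+C
Rule 1 (one point beyond the 3σ limits) is satisfied at point 5.

rule 1 at point 5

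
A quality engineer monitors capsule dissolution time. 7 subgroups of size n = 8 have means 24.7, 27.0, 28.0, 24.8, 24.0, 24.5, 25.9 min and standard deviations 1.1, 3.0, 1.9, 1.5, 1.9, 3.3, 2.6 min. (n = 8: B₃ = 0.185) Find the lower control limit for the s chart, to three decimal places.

0.404

s̄ = (1.1 + 3.0 + 1.9 + 1.5 + 1.9 + 3.3 + 2.6) / 7 = 2.1857
LCL_s = B₃·s̄ = 0.185 × 2.1857 = 0.4044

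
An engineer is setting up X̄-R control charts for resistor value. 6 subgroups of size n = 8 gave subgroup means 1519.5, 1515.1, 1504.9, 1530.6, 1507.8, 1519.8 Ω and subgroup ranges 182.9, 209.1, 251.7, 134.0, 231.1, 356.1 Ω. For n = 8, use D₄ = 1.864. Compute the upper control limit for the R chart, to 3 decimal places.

424.029

R̄ = (182.9 + 209.1 + 251.7 + 134.0 + 231.1 + 356.1) / 6 = 1364.9000 / 6 = 227.4833
UCL_R = D₄·R̄ = 1.864 × 227.4833 = 424.0289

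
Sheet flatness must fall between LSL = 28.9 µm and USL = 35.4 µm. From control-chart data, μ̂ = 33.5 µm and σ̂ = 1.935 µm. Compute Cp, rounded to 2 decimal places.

0.56

Cp = (USL − LSL) / (6σ̂) = (35.4 − 28.9) / (6 × 1.935) = 6.5000 / 11.6100 = 0.5599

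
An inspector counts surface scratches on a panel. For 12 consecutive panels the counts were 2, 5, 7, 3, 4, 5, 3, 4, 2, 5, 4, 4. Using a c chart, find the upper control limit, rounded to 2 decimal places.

c̄ = (2 + 5 + 7 + 3 + 4 + 5 + 3 + 4 + 2 + 5 + 4 + 4) / 12 = 48 / 12 = 4.0000
UCL = c̄ + 3√c̄ = 4.0000 + 3 × √4.0000 = 4.0000 + 3 × 2.0000 = 10.0000

10.00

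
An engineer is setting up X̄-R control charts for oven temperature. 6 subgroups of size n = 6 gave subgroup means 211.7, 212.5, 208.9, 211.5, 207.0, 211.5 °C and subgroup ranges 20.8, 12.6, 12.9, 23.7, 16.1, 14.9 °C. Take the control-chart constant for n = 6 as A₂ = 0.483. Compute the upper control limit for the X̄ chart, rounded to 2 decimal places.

X̄̄ = (211.7 + 212.5 + 208.9 + 211.5 + 207.0 + 211.5) / 6 = 1263.1000 / 6 = 210.5167
R̄ = (20.8 + 12.6 + 12.9 + 23.7 + 16.1 + 14.9) / 6 = 101.0000 / 6 = 16.8333
UCL = X̄̄ + A₂·R̄ = 210.5167 + 0.483 × 16.8333 = 218.6472

218.65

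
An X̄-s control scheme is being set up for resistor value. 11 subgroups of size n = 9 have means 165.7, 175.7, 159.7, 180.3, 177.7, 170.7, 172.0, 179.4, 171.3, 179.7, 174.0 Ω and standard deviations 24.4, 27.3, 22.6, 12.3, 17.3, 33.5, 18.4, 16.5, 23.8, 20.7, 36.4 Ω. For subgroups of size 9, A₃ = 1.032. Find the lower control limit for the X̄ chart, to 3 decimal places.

149.536

X̄̄ = (165.7 + 175.7 + 159.7 + 180.3 + 177.7 + 170.7 + 172.0 + 179.4 + 171.3 + 179.7 + 174.0) / 11 = 173.2909
s̄ = (24.4 + 27.3 + 22.6 + 12.3 + 17.3 + 33.5 + 18.4 + 16.5 + 23.8 + 20.7 + 36.4) / 11 = 23.0182
LCL = X̄̄ − A₃·s̄ = 173.2909 − 1.032 × 23.0182 = 149.5361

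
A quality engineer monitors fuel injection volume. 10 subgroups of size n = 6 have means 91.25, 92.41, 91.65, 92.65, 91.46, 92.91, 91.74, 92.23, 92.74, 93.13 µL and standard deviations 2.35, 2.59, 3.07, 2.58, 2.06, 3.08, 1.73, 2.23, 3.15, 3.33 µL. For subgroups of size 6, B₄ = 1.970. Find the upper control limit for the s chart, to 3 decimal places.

5.155

s̄ = (2.35 + 2.59 + 3.07 + 2.58 + 2.06 + 3.08 + 1.73 + 2.23 + 3.15 + 3.33) / 10 = 2.6170
UCL_s = B₄·s̄ = 1.970 × 2.6170 = 5.1555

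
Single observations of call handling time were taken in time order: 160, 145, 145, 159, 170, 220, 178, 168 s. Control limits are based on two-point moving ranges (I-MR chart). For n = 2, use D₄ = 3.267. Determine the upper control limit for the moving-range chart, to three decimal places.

66.273

Moving ranges: 15, 0, 14, 11, 50, 42, 10; M̄R̄ = 142.0000 / 7 = 20.2857
UCL_MR = D₄·M̄R̄ = 3.267 × 20.2857 = 66.2734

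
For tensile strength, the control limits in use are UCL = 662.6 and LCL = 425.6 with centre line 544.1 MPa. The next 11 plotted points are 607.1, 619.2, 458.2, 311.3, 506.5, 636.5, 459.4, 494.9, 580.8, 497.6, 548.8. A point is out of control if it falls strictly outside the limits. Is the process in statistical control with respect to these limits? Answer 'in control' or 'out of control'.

Compare each point to [425.6, 662.6]: sample 4 = 311.3 < LCL.

out of control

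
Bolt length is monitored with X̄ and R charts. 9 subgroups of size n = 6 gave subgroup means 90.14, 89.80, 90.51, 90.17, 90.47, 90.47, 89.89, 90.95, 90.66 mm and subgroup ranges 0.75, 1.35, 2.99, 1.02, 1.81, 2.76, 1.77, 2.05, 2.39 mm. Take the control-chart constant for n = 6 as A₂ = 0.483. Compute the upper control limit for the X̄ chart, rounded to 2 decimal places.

91.25

X̄̄ = (90.14 + 89.80 + 90.51 + 90.17 + 90.47 + 90.47 + 89.89 + 90.95 + 90.66) / 9 = 813.0600 / 9 = 90.3400
R̄ = (0.75 + 1.35 + 2.99 + 1.02 + 1.81 + 2.76 + 1.77 + 2.05 + 2.39) / 9 = 16.8900 / 9 = 1.8767
UCL = X̄̄ + A₂·R̄ = 90.3400 + 0.483 × 1.8767 = 91.2464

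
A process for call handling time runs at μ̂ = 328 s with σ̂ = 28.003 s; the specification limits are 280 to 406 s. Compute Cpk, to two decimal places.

0.57

Cpu = (USL − μ̂) / (3σ̂) = (406 − 328) / (3 × 28.003) = 0.9285; Cpl = (μ̂ − LSL) / (3σ̂) = (328 − 280) / (3 × 28.003) = 0.5714; Cpk = min(Cpu, Cpl) = 0.5714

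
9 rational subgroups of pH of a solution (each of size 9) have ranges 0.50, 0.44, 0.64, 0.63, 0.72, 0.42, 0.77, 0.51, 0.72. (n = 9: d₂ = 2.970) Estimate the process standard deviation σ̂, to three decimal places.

R̄ = (0.50 + 0.44 + 0.64 + 0.63 + 0.72 + 0.42 + 0.77 + 0.51 + 0.72) / 9 = 0.5944
σ̂ = R̄ / d₂ = 0.5944 / 2.970 = 0.2001

0.200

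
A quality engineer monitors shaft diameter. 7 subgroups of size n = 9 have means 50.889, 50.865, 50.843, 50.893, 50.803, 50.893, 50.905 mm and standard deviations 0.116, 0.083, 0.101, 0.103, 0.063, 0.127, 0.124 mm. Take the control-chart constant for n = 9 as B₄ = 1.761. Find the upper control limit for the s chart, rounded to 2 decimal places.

s̄ = (0.116 + 0.083 + 0.101 + 0.103 + 0.063 + 0.127 + 0.124) / 7 = 0.1024
UCL_s = B₄·s̄ = 1.761 × 0.1024 = 0.1804

0.18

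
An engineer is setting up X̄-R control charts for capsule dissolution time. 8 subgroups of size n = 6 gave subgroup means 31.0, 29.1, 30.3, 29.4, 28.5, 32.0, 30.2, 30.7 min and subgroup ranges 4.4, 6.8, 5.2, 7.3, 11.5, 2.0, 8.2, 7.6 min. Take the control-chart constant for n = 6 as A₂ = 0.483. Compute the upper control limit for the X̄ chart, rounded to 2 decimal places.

33.35

X̄̄ = (31.0 + 29.1 + 30.3 + 29.4 + 28.5 + 32.0 + 30.2 + 30.7) / 8 = 241.2000 / 8 = 30.1500
R̄ = (4.4 + 6.8 + 5.2 + 7.3 + 11.5 + 2.0 + 8.2 + 7.6) / 8 = 53.0000 / 8 = 6.6250
UCL = X̄̄ + A₂·R̄ = 30.1500 + 0.483 × 6.6250 = 33.3499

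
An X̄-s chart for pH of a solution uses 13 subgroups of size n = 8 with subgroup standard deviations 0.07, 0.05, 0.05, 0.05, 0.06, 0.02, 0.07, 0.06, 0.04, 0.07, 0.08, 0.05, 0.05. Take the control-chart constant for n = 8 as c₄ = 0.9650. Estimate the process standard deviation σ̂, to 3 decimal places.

s̄ = (0.07 + 0.05 + 0.05 + 0.05 + 0.06 + 0.02 + 0.07 + 0.06 + 0.04 + 0.07 + 0.08 + 0.05 + 0.05) / 13 = 0.0554
σ̂ = s̄ / c₄ = 0.0554 / 0.9650 = 0.0574

0.057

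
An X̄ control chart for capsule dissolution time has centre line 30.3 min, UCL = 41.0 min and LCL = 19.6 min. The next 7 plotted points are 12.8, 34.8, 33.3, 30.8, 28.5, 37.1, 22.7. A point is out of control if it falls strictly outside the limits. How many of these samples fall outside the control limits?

1

Compare each point to [19.6, 41.0]: sample 1 = 12.8 < LCL.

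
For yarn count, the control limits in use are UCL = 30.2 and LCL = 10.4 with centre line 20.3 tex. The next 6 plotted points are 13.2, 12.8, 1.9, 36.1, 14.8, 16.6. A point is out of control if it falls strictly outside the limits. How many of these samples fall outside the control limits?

Compare each point to [10.4, 30.2]: sample 3 = 1.9 < LCL; sample 4 = 36.1 > UCL.

2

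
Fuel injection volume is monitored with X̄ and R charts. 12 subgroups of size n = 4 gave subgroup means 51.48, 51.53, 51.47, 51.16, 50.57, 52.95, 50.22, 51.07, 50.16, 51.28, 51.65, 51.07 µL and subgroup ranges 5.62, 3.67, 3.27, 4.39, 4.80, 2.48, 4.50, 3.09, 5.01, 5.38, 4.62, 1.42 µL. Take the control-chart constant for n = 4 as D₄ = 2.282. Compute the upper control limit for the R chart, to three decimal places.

R̄ = (5.62 + 3.67 + 3.27 + 4.39 + 4.80 + 2.48 + 4.50 + 3.09 + 5.01 + 5.38 + 4.62 + 1.42) / 12 = 48.2500 / 12 = 4.0208
UCL_R = D₄·R̄ = 2.282 × 4.0208 = 9.1755

9.176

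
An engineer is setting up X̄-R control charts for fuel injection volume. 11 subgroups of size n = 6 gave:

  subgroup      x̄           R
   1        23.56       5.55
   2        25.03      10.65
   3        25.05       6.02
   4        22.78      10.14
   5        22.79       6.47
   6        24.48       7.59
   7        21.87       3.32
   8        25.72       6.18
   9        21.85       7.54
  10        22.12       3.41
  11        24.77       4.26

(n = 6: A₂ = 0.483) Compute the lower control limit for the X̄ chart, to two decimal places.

X̄̄ = (23.56 + 25.03 + 25.05 + 22.78 + 22.79 + 24.48 + 21.87 + 25.72 + 21.85 + 22.12 + 24.77) / 11 = 260.0200 / 11 = 23.6382
R̄ = (5.55 + 10.65 + 6.02 + 10.14 + 6.47 + 7.59 + 3.32 + 6.18 + 7.54 + 3.41 + 4.26) / 11 = 71.1300 / 11 = 6.4664
LCL = X̄̄ − A₂·R̄ = 23.6382 − 0.483 × 6.4664 = 20.5149

20.51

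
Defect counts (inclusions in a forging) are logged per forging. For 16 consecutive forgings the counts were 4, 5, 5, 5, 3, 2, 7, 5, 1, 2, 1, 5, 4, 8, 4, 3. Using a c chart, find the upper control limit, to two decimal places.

c̄ = (4 + 5 + 5 + 5 + 3 + 2 + 7 + 5 + 1 + 2 + 1 + 5 + 4 + 8 + 4 + 3) / 16 = 64 / 16 = 4.0000
UCL = c̄ + 3√c̄ = 4.0000 + 3 × √4.0000 = 4.0000 + 3 × 2.0000 = 10.0000

10.00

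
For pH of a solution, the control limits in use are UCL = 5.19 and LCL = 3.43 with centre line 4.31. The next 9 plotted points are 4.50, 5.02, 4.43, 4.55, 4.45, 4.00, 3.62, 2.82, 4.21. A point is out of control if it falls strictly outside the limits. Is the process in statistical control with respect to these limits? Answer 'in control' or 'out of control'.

Compare each point to [3.43, 5.19]: sample 8 = 2.82 < LCL.

out of control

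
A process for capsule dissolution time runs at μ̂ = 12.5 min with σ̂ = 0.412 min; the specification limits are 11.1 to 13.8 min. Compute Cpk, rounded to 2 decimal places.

1.05

Cpu = (USL − μ̂) / (3σ̂) = (13.8 − 12.5) / (3 × 0.412) = 1.0518; Cpl = (μ̂ − LSL) / (3σ̂) = (12.5 − 11.1) / (3 × 0.412) = 1.1327; Cpk = min(Cpu, Cpl) = 1.0518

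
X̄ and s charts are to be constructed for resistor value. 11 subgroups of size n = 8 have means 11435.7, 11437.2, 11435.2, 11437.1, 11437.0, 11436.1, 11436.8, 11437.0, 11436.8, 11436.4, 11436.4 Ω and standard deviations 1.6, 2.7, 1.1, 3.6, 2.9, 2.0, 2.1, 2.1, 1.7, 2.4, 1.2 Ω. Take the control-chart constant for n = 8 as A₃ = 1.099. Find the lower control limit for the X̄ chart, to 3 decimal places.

X̄̄ = (11435.7 + 11437.2 + 11435.2 + 11437.1 + 11437.0 + 11436.1 + 11436.8 + 11437.0 + 11436.8 + 11436.4 + 11436.4) / 11 = 11436.5182
s̄ = (1.6 + 2.7 + 1.1 + 3.6 + 2.9 + 2.0 + 2.1 + 2.1 + 1.7 + 2.4 + 1.2) / 11 = 2.1273
LCL = X̄̄ − A₃·s̄ = 11436.5182 − 1.099 × 2.1273 = 11434.1803

11434.180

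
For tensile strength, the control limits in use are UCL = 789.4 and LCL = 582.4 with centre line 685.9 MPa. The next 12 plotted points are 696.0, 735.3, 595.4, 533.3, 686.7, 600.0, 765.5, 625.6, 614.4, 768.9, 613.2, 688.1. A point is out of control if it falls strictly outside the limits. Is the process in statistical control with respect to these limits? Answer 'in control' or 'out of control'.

out of control

Compare each point to [582.4, 789.4]: sample 4 = 533.3 < LCL.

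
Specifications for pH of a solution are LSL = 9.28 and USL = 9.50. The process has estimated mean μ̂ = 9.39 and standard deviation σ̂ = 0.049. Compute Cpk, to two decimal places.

0.75

Cpu = (USL − μ̂) / (3σ̂) = (9.50 − 9.39) / (3 × 0.049) = 0.7483; Cpl = (μ̂ − LSL) / (3σ̂) = (9.39 − 9.28) / (3 × 0.049) = 0.7483; Cpk = min(Cpu, Cpl) = 0.7483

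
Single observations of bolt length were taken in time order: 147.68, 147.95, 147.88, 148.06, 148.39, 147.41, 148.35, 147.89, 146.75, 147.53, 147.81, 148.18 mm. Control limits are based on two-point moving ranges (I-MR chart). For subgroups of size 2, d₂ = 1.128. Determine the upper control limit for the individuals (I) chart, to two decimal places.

X̄ = (147.68 + 147.95 + 147.88 + 148.06 + 148.39 + 147.41 + 148.35 + 147.89 + 146.75 + 147.53 + 147.81 + 148.18) / 12 = 147.8233
Moving ranges: 0.27, 0.07, 0.18, 0.33, 0.98, 0.94, 0.46, 1.14, 0.78, 0.28, 0.37; M̄R̄ = 5.8000 / 11 = 0.5273
UCL = X̄ + 3·M̄R̄/d₂ = 147.8233 + 3 × 0.5273 / 1.128 = 149.2257

149.23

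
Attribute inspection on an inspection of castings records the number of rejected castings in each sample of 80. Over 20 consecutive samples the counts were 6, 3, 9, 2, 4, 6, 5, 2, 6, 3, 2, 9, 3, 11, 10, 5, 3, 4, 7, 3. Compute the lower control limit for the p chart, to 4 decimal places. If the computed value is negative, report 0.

p̄ = Σdᵢ / (k·n) = 103 / (20 × 80) = 0.06438
LCL = p̄ − 3·√(p̄(1−p̄)/n) = 0.06438 − 3 × 0.02744 = -0.01794 → 0 (negative, so LCL = 0)

0.0000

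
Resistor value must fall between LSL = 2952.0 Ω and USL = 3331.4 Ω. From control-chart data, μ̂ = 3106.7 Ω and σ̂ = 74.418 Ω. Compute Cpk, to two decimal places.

0.69

Cpu = (USL − μ̂) / (3σ̂) = (3331.4 − 3106.7) / (3 × 74.418) = 1.0065; Cpl = (μ̂ − LSL) / (3σ̂) = (3106.7 − 2952.0) / (3 × 74.418) = 0.6929; Cpk = min(Cpu, Cpl) = 0.6929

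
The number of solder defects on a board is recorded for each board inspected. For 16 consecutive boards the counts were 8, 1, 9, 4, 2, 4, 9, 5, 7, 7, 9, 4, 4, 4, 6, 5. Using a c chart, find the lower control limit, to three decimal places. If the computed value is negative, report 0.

0.000

c̄ = (8 + 1 + 9 + 4 + 2 + 4 + 9 + 5 + 7 + 7 + 9 + 4 + 4 + 4 + 6 + 5) / 16 = 88 / 16 = 5.5000
LCL = c̄ − 3√c̄ = 5.5000 − 3 × 2.3452 = -1.5356 → 0 (cannot be negative)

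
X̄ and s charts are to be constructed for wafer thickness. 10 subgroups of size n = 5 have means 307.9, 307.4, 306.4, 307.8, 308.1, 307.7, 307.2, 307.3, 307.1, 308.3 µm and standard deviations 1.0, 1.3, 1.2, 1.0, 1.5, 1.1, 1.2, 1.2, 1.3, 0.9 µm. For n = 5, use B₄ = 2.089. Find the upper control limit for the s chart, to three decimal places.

2.444

s̄ = (1.0 + 1.3 + 1.2 + 1.0 + 1.5 + 1.1 + 1.2 + 1.2 + 1.3 + 0.9) / 10 = 1.1700
UCL_s = B₄·s̄ = 2.089 × 1.1700 = 2.4441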